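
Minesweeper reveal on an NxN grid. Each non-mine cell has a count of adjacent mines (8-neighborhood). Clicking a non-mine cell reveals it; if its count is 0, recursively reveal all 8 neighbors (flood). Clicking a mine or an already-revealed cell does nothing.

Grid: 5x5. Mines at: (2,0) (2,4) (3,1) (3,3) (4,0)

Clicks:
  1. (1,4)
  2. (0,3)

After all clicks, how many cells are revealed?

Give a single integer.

Click 1 (1,4) count=1: revealed 1 new [(1,4)] -> total=1
Click 2 (0,3) count=0: revealed 12 new [(0,0) (0,1) (0,2) (0,3) (0,4) (1,0) (1,1) (1,2) (1,3) (2,1) (2,2) (2,3)] -> total=13

Answer: 13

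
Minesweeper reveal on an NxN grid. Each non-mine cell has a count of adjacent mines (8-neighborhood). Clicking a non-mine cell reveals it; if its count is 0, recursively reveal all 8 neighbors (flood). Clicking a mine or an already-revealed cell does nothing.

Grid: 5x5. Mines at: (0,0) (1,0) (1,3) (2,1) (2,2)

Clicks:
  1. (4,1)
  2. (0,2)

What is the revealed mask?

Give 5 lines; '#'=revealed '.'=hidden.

Click 1 (4,1) count=0: revealed 12 new [(2,3) (2,4) (3,0) (3,1) (3,2) (3,3) (3,4) (4,0) (4,1) (4,2) (4,3) (4,4)] -> total=12
Click 2 (0,2) count=1: revealed 1 new [(0,2)] -> total=13

Answer: ..#..
.....
...##
#####
#####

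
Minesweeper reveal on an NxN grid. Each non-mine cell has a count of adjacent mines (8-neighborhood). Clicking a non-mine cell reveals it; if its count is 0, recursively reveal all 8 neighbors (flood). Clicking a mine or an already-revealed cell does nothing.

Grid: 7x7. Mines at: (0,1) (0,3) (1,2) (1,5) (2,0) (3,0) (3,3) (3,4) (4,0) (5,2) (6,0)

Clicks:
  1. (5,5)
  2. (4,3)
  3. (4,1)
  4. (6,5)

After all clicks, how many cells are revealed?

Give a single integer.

Answer: 17

Derivation:
Click 1 (5,5) count=0: revealed 16 new [(2,5) (2,6) (3,5) (3,6) (4,3) (4,4) (4,5) (4,6) (5,3) (5,4) (5,5) (5,6) (6,3) (6,4) (6,5) (6,6)] -> total=16
Click 2 (4,3) count=3: revealed 0 new [(none)] -> total=16
Click 3 (4,1) count=3: revealed 1 new [(4,1)] -> total=17
Click 4 (6,5) count=0: revealed 0 new [(none)] -> total=17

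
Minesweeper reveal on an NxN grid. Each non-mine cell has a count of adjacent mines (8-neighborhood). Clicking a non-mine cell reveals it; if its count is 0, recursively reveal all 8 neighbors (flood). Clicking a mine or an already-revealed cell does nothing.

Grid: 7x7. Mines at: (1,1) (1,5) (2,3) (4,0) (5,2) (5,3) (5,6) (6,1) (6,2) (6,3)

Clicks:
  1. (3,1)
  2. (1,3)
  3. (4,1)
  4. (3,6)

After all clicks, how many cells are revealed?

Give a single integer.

Click 1 (3,1) count=1: revealed 1 new [(3,1)] -> total=1
Click 2 (1,3) count=1: revealed 1 new [(1,3)] -> total=2
Click 3 (4,1) count=2: revealed 1 new [(4,1)] -> total=3
Click 4 (3,6) count=0: revealed 9 new [(2,4) (2,5) (2,6) (3,4) (3,5) (3,6) (4,4) (4,5) (4,6)] -> total=12

Answer: 12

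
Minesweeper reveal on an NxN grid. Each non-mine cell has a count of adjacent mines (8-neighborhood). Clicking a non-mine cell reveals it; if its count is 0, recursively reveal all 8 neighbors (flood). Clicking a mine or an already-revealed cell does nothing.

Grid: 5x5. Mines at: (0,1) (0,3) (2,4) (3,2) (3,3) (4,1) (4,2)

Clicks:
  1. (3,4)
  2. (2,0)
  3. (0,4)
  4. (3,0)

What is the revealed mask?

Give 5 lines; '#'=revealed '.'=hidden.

Answer: ....#
##...
##...
##..#
.....

Derivation:
Click 1 (3,4) count=2: revealed 1 new [(3,4)] -> total=1
Click 2 (2,0) count=0: revealed 6 new [(1,0) (1,1) (2,0) (2,1) (3,0) (3,1)] -> total=7
Click 3 (0,4) count=1: revealed 1 new [(0,4)] -> total=8
Click 4 (3,0) count=1: revealed 0 new [(none)] -> total=8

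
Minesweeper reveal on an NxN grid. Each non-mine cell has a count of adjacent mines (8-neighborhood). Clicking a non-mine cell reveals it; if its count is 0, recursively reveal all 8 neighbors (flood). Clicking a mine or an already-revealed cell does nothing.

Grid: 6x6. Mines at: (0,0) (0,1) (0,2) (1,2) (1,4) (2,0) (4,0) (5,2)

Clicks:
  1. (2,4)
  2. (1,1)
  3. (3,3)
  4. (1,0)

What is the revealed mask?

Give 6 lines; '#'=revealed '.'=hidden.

Click 1 (2,4) count=1: revealed 1 new [(2,4)] -> total=1
Click 2 (1,1) count=5: revealed 1 new [(1,1)] -> total=2
Click 3 (3,3) count=0: revealed 17 new [(2,1) (2,2) (2,3) (2,5) (3,1) (3,2) (3,3) (3,4) (3,5) (4,1) (4,2) (4,3) (4,4) (4,5) (5,3) (5,4) (5,5)] -> total=19
Click 4 (1,0) count=3: revealed 1 new [(1,0)] -> total=20

Answer: ......
##....
.#####
.#####
.#####
...###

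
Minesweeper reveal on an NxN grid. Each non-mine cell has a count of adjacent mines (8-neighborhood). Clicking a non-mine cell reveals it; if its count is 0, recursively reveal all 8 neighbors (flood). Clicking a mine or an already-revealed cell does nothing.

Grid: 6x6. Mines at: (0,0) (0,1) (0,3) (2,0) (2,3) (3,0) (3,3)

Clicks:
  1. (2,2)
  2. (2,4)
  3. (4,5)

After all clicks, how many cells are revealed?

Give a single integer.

Click 1 (2,2) count=2: revealed 1 new [(2,2)] -> total=1
Click 2 (2,4) count=2: revealed 1 new [(2,4)] -> total=2
Click 3 (4,5) count=0: revealed 19 new [(0,4) (0,5) (1,4) (1,5) (2,5) (3,4) (3,5) (4,0) (4,1) (4,2) (4,3) (4,4) (4,5) (5,0) (5,1) (5,2) (5,3) (5,4) (5,5)] -> total=21

Answer: 21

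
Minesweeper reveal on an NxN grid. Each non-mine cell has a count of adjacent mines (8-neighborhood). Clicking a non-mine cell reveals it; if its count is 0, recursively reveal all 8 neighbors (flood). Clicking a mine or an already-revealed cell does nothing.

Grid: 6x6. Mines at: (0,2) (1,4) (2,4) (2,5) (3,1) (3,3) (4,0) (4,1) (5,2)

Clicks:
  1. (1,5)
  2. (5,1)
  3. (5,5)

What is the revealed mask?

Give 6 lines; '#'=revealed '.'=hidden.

Click 1 (1,5) count=3: revealed 1 new [(1,5)] -> total=1
Click 2 (5,1) count=3: revealed 1 new [(5,1)] -> total=2
Click 3 (5,5) count=0: revealed 8 new [(3,4) (3,5) (4,3) (4,4) (4,5) (5,3) (5,4) (5,5)] -> total=10

Answer: ......
.....#
......
....##
...###
.#.###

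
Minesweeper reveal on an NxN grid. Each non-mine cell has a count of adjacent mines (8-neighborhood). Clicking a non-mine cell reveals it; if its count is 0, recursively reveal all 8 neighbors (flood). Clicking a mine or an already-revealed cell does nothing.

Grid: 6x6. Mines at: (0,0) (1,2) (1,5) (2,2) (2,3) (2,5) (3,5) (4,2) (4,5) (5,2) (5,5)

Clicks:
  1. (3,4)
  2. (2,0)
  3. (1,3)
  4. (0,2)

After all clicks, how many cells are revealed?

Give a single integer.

Answer: 13

Derivation:
Click 1 (3,4) count=4: revealed 1 new [(3,4)] -> total=1
Click 2 (2,0) count=0: revealed 10 new [(1,0) (1,1) (2,0) (2,1) (3,0) (3,1) (4,0) (4,1) (5,0) (5,1)] -> total=11
Click 3 (1,3) count=3: revealed 1 new [(1,3)] -> total=12
Click 4 (0,2) count=1: revealed 1 new [(0,2)] -> total=13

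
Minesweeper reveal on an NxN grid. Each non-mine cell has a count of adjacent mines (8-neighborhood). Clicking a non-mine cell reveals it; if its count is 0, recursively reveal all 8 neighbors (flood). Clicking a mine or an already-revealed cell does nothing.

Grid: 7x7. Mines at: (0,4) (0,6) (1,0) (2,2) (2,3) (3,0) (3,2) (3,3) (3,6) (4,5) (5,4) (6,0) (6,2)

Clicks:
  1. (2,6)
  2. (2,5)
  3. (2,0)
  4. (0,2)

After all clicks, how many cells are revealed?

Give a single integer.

Answer: 9

Derivation:
Click 1 (2,6) count=1: revealed 1 new [(2,6)] -> total=1
Click 2 (2,5) count=1: revealed 1 new [(2,5)] -> total=2
Click 3 (2,0) count=2: revealed 1 new [(2,0)] -> total=3
Click 4 (0,2) count=0: revealed 6 new [(0,1) (0,2) (0,3) (1,1) (1,2) (1,3)] -> total=9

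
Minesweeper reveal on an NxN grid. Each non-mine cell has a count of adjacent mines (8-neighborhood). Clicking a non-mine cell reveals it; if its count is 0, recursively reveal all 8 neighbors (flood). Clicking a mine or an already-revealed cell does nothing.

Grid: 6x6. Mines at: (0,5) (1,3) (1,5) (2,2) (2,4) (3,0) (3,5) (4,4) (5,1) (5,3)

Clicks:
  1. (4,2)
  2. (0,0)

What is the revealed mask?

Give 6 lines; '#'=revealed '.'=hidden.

Answer: ###...
###...
##....
......
..#...
......

Derivation:
Click 1 (4,2) count=2: revealed 1 new [(4,2)] -> total=1
Click 2 (0,0) count=0: revealed 8 new [(0,0) (0,1) (0,2) (1,0) (1,1) (1,2) (2,0) (2,1)] -> total=9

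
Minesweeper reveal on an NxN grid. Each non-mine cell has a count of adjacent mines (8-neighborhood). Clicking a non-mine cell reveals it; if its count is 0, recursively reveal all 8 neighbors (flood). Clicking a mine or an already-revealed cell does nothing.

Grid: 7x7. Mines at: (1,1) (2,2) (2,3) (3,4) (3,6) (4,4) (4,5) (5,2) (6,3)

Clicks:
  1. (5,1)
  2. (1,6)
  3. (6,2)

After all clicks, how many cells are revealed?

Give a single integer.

Click 1 (5,1) count=1: revealed 1 new [(5,1)] -> total=1
Click 2 (1,6) count=0: revealed 13 new [(0,2) (0,3) (0,4) (0,5) (0,6) (1,2) (1,3) (1,4) (1,5) (1,6) (2,4) (2,5) (2,6)] -> total=14
Click 3 (6,2) count=2: revealed 1 new [(6,2)] -> total=15

Answer: 15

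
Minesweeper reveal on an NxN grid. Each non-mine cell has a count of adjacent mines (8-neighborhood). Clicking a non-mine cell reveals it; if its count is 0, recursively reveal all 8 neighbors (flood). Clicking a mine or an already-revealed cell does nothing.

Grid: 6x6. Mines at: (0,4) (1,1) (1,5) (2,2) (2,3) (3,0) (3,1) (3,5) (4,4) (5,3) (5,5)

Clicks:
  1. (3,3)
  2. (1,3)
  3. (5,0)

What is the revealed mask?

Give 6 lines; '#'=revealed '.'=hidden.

Click 1 (3,3) count=3: revealed 1 new [(3,3)] -> total=1
Click 2 (1,3) count=3: revealed 1 new [(1,3)] -> total=2
Click 3 (5,0) count=0: revealed 6 new [(4,0) (4,1) (4,2) (5,0) (5,1) (5,2)] -> total=8

Answer: ......
...#..
......
...#..
###...
###...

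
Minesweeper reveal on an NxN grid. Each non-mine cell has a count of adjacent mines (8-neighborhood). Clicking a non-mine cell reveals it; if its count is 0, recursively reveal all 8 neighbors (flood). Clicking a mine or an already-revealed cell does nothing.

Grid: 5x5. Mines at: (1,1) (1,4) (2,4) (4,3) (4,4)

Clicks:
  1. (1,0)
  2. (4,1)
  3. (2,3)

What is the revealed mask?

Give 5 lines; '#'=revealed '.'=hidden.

Click 1 (1,0) count=1: revealed 1 new [(1,0)] -> total=1
Click 2 (4,1) count=0: revealed 9 new [(2,0) (2,1) (2,2) (3,0) (3,1) (3,2) (4,0) (4,1) (4,2)] -> total=10
Click 3 (2,3) count=2: revealed 1 new [(2,3)] -> total=11

Answer: .....
#....
####.
###..
###..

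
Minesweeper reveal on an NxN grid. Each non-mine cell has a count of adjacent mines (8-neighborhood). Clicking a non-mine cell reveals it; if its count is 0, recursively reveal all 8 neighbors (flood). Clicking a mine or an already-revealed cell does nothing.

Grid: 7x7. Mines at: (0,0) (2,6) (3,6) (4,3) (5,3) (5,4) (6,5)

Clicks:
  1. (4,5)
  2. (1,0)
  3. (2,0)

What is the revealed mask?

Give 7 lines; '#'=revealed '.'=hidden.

Answer: .######
#######
######.
######.
###..#.
###....
###....

Derivation:
Click 1 (4,5) count=2: revealed 1 new [(4,5)] -> total=1
Click 2 (1,0) count=1: revealed 1 new [(1,0)] -> total=2
Click 3 (2,0) count=0: revealed 33 new [(0,1) (0,2) (0,3) (0,4) (0,5) (0,6) (1,1) (1,2) (1,3) (1,4) (1,5) (1,6) (2,0) (2,1) (2,2) (2,3) (2,4) (2,5) (3,0) (3,1) (3,2) (3,3) (3,4) (3,5) (4,0) (4,1) (4,2) (5,0) (5,1) (5,2) (6,0) (6,1) (6,2)] -> total=35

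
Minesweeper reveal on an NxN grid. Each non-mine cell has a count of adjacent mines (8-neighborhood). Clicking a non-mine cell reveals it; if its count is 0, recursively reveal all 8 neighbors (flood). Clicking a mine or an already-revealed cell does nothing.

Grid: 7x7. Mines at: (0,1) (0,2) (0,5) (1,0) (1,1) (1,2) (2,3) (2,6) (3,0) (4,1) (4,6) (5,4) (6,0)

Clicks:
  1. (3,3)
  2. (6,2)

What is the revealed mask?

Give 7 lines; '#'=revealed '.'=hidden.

Answer: .......
.......
.......
...#...
.......
.###...
.###...

Derivation:
Click 1 (3,3) count=1: revealed 1 new [(3,3)] -> total=1
Click 2 (6,2) count=0: revealed 6 new [(5,1) (5,2) (5,3) (6,1) (6,2) (6,3)] -> total=7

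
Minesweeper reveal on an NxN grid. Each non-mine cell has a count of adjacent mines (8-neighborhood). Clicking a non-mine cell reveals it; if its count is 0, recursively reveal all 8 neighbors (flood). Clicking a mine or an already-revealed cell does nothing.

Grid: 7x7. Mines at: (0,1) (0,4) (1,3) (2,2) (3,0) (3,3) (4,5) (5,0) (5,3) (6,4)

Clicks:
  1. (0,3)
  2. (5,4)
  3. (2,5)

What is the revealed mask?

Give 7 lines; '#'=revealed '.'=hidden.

Click 1 (0,3) count=2: revealed 1 new [(0,3)] -> total=1
Click 2 (5,4) count=3: revealed 1 new [(5,4)] -> total=2
Click 3 (2,5) count=0: revealed 11 new [(0,5) (0,6) (1,4) (1,5) (1,6) (2,4) (2,5) (2,6) (3,4) (3,5) (3,6)] -> total=13

Answer: ...#.##
....###
....###
....###
.......
....#..
.......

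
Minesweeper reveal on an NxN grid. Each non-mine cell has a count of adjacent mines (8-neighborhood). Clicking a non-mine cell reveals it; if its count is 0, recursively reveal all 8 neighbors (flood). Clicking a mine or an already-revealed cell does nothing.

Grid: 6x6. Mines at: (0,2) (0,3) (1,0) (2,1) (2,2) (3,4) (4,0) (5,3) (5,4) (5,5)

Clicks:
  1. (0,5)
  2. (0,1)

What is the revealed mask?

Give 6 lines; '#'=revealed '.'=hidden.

Answer: .#..##
....##
....##
......
......
......

Derivation:
Click 1 (0,5) count=0: revealed 6 new [(0,4) (0,5) (1,4) (1,5) (2,4) (2,5)] -> total=6
Click 2 (0,1) count=2: revealed 1 new [(0,1)] -> total=7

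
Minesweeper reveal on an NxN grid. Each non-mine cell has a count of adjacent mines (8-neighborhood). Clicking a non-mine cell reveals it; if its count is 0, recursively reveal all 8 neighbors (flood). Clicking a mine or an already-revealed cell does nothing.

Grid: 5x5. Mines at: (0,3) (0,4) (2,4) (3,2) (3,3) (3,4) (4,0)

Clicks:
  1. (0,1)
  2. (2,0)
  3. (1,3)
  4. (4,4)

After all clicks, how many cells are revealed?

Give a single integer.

Click 1 (0,1) count=0: revealed 11 new [(0,0) (0,1) (0,2) (1,0) (1,1) (1,2) (2,0) (2,1) (2,2) (3,0) (3,1)] -> total=11
Click 2 (2,0) count=0: revealed 0 new [(none)] -> total=11
Click 3 (1,3) count=3: revealed 1 new [(1,3)] -> total=12
Click 4 (4,4) count=2: revealed 1 new [(4,4)] -> total=13

Answer: 13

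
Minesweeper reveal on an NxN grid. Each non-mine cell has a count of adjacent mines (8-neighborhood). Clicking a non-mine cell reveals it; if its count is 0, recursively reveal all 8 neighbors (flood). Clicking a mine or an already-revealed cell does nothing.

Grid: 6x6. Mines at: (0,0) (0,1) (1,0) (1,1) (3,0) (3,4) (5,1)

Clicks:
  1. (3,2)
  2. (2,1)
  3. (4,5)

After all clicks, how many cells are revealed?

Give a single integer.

Click 1 (3,2) count=0: revealed 9 new [(2,1) (2,2) (2,3) (3,1) (3,2) (3,3) (4,1) (4,2) (4,3)] -> total=9
Click 2 (2,1) count=3: revealed 0 new [(none)] -> total=9
Click 3 (4,5) count=1: revealed 1 new [(4,5)] -> total=10

Answer: 10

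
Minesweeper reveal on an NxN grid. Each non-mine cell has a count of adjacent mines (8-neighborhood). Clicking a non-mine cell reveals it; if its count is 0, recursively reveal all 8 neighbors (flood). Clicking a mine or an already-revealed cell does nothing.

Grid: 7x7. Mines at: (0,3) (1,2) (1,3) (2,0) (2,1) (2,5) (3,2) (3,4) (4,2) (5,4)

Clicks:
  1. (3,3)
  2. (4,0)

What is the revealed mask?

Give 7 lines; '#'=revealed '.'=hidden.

Answer: .......
.......
.......
##.#...
##.....
####...
####...

Derivation:
Click 1 (3,3) count=3: revealed 1 new [(3,3)] -> total=1
Click 2 (4,0) count=0: revealed 12 new [(3,0) (3,1) (4,0) (4,1) (5,0) (5,1) (5,2) (5,3) (6,0) (6,1) (6,2) (6,3)] -> total=13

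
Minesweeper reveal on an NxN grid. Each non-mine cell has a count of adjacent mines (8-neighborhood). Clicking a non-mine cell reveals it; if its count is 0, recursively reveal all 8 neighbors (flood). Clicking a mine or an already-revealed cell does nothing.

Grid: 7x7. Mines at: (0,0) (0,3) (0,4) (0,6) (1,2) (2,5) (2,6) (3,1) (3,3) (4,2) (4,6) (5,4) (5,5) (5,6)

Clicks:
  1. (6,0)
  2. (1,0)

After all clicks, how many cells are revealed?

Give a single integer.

Click 1 (6,0) count=0: revealed 10 new [(4,0) (4,1) (5,0) (5,1) (5,2) (5,3) (6,0) (6,1) (6,2) (6,3)] -> total=10
Click 2 (1,0) count=1: revealed 1 new [(1,0)] -> total=11

Answer: 11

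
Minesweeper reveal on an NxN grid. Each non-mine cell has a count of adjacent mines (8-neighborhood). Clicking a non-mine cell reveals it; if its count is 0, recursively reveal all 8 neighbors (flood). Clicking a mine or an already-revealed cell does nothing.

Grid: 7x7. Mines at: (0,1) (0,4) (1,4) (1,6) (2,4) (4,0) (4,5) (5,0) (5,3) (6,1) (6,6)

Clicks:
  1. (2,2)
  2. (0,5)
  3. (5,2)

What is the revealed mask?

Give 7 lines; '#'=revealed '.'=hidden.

Click 1 (2,2) count=0: revealed 15 new [(1,0) (1,1) (1,2) (1,3) (2,0) (2,1) (2,2) (2,3) (3,0) (3,1) (3,2) (3,3) (4,1) (4,2) (4,3)] -> total=15
Click 2 (0,5) count=3: revealed 1 new [(0,5)] -> total=16
Click 3 (5,2) count=2: revealed 1 new [(5,2)] -> total=17

Answer: .....#.
####...
####...
####...
.###...
..#....
.......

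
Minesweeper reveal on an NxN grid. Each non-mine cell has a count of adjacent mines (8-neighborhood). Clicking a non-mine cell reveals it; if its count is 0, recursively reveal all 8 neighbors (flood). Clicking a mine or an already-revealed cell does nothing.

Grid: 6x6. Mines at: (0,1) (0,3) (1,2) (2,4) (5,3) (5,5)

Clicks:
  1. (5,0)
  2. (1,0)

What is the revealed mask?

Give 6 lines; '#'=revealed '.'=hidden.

Answer: ......
##....
####..
####..
####..
###...

Derivation:
Click 1 (5,0) count=0: revealed 17 new [(1,0) (1,1) (2,0) (2,1) (2,2) (2,3) (3,0) (3,1) (3,2) (3,3) (4,0) (4,1) (4,2) (4,3) (5,0) (5,1) (5,2)] -> total=17
Click 2 (1,0) count=1: revealed 0 new [(none)] -> total=17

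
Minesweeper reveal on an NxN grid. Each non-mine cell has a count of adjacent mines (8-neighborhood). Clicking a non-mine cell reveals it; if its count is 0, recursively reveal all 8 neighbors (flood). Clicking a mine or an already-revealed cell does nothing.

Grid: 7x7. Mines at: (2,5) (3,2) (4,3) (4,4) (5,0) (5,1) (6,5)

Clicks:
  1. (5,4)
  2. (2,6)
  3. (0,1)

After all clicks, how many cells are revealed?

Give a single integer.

Answer: 25

Derivation:
Click 1 (5,4) count=3: revealed 1 new [(5,4)] -> total=1
Click 2 (2,6) count=1: revealed 1 new [(2,6)] -> total=2
Click 3 (0,1) count=0: revealed 23 new [(0,0) (0,1) (0,2) (0,3) (0,4) (0,5) (0,6) (1,0) (1,1) (1,2) (1,3) (1,4) (1,5) (1,6) (2,0) (2,1) (2,2) (2,3) (2,4) (3,0) (3,1) (4,0) (4,1)] -> total=25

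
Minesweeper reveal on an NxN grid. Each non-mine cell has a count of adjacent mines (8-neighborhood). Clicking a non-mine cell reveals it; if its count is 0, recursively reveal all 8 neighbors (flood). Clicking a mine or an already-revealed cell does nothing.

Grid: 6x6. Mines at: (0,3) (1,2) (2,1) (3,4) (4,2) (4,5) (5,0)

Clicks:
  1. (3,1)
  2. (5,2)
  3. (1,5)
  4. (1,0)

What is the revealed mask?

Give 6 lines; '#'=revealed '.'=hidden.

Click 1 (3,1) count=2: revealed 1 new [(3,1)] -> total=1
Click 2 (5,2) count=1: revealed 1 new [(5,2)] -> total=2
Click 3 (1,5) count=0: revealed 6 new [(0,4) (0,5) (1,4) (1,5) (2,4) (2,5)] -> total=8
Click 4 (1,0) count=1: revealed 1 new [(1,0)] -> total=9

Answer: ....##
#...##
....##
.#....
......
..#...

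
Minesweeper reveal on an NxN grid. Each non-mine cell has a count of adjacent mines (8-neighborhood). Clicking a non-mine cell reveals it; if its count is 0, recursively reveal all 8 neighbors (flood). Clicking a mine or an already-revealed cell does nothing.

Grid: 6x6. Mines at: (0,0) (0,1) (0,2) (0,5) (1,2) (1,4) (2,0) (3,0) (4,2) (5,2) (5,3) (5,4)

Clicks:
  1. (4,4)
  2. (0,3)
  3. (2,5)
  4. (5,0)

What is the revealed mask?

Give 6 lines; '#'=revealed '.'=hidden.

Answer: ...#..
......
.....#
......
##..#.
##....

Derivation:
Click 1 (4,4) count=2: revealed 1 new [(4,4)] -> total=1
Click 2 (0,3) count=3: revealed 1 new [(0,3)] -> total=2
Click 3 (2,5) count=1: revealed 1 new [(2,5)] -> total=3
Click 4 (5,0) count=0: revealed 4 new [(4,0) (4,1) (5,0) (5,1)] -> total=7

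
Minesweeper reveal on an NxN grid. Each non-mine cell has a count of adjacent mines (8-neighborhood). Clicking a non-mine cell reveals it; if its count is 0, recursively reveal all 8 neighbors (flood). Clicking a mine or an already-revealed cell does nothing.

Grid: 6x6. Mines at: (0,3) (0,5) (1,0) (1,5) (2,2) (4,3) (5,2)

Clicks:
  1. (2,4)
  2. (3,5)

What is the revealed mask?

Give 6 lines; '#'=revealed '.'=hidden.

Answer: ......
......
....##
....##
....##
....##

Derivation:
Click 1 (2,4) count=1: revealed 1 new [(2,4)] -> total=1
Click 2 (3,5) count=0: revealed 7 new [(2,5) (3,4) (3,5) (4,4) (4,5) (5,4) (5,5)] -> total=8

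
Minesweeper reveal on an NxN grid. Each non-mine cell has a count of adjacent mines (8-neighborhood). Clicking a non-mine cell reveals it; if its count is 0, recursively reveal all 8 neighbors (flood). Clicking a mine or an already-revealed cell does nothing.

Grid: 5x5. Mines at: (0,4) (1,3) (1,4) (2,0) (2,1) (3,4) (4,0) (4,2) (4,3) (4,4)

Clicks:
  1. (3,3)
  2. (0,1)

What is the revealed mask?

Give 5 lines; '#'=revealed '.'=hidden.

Answer: ###..
###..
.....
...#.
.....

Derivation:
Click 1 (3,3) count=4: revealed 1 new [(3,3)] -> total=1
Click 2 (0,1) count=0: revealed 6 new [(0,0) (0,1) (0,2) (1,0) (1,1) (1,2)] -> total=7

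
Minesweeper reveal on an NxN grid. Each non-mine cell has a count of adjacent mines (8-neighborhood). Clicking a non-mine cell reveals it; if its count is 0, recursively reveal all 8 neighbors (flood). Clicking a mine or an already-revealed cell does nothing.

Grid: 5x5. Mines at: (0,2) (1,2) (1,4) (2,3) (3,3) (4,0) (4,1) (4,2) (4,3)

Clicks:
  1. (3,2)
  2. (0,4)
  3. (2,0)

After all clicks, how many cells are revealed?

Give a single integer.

Answer: 10

Derivation:
Click 1 (3,2) count=5: revealed 1 new [(3,2)] -> total=1
Click 2 (0,4) count=1: revealed 1 new [(0,4)] -> total=2
Click 3 (2,0) count=0: revealed 8 new [(0,0) (0,1) (1,0) (1,1) (2,0) (2,1) (3,0) (3,1)] -> total=10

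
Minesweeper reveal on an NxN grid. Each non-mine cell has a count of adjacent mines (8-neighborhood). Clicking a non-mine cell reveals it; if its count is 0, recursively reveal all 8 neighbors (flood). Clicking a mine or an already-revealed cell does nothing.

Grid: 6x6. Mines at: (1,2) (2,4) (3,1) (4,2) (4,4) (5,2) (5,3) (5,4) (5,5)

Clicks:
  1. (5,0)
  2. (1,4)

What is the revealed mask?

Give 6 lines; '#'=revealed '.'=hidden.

Click 1 (5,0) count=0: revealed 4 new [(4,0) (4,1) (5,0) (5,1)] -> total=4
Click 2 (1,4) count=1: revealed 1 new [(1,4)] -> total=5

Answer: ......
....#.
......
......
##....
##....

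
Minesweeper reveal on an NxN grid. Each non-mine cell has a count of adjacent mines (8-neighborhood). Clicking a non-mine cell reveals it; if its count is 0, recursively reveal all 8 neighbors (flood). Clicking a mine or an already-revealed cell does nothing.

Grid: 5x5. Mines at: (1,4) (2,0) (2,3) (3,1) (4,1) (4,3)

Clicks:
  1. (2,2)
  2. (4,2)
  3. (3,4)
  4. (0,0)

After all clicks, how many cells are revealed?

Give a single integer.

Click 1 (2,2) count=2: revealed 1 new [(2,2)] -> total=1
Click 2 (4,2) count=3: revealed 1 new [(4,2)] -> total=2
Click 3 (3,4) count=2: revealed 1 new [(3,4)] -> total=3
Click 4 (0,0) count=0: revealed 8 new [(0,0) (0,1) (0,2) (0,3) (1,0) (1,1) (1,2) (1,3)] -> total=11

Answer: 11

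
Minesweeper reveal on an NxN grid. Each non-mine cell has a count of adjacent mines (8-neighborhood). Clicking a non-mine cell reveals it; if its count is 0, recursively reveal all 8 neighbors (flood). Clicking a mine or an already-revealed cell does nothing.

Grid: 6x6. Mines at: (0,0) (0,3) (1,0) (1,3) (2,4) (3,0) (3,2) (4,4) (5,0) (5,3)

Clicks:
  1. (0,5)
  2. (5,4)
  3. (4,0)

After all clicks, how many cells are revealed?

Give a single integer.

Click 1 (0,5) count=0: revealed 4 new [(0,4) (0,5) (1,4) (1,5)] -> total=4
Click 2 (5,4) count=2: revealed 1 new [(5,4)] -> total=5
Click 3 (4,0) count=2: revealed 1 new [(4,0)] -> total=6

Answer: 6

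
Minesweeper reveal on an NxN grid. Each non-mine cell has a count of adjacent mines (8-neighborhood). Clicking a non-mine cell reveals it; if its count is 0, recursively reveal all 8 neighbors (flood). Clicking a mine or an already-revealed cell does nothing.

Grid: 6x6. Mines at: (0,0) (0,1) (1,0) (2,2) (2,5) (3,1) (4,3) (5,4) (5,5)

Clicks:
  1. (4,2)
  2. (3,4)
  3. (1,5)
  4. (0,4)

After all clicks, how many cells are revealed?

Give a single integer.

Answer: 10

Derivation:
Click 1 (4,2) count=2: revealed 1 new [(4,2)] -> total=1
Click 2 (3,4) count=2: revealed 1 new [(3,4)] -> total=2
Click 3 (1,5) count=1: revealed 1 new [(1,5)] -> total=3
Click 4 (0,4) count=0: revealed 7 new [(0,2) (0,3) (0,4) (0,5) (1,2) (1,3) (1,4)] -> total=10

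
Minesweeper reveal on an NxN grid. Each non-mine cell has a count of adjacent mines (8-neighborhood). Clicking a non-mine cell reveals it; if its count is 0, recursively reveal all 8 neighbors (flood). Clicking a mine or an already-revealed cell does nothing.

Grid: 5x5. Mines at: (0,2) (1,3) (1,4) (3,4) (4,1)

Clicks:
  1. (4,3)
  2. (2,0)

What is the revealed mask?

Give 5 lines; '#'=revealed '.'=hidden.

Click 1 (4,3) count=1: revealed 1 new [(4,3)] -> total=1
Click 2 (2,0) count=0: revealed 11 new [(0,0) (0,1) (1,0) (1,1) (1,2) (2,0) (2,1) (2,2) (3,0) (3,1) (3,2)] -> total=12

Answer: ##...
###..
###..
###..
...#.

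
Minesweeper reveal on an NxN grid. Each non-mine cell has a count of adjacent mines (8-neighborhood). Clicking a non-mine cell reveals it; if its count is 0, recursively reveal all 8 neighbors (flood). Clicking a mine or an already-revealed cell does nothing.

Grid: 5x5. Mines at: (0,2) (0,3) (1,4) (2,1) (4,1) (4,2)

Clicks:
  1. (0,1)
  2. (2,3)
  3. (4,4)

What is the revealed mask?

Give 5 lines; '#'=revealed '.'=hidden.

Answer: .#...
.....
...##
...##
...##

Derivation:
Click 1 (0,1) count=1: revealed 1 new [(0,1)] -> total=1
Click 2 (2,3) count=1: revealed 1 new [(2,3)] -> total=2
Click 3 (4,4) count=0: revealed 5 new [(2,4) (3,3) (3,4) (4,3) (4,4)] -> total=7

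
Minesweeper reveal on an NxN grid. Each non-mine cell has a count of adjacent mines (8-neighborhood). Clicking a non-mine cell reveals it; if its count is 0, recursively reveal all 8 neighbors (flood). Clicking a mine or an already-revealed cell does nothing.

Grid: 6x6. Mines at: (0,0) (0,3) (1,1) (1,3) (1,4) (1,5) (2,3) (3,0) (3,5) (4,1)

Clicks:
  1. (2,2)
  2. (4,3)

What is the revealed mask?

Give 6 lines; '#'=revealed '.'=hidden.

Click 1 (2,2) count=3: revealed 1 new [(2,2)] -> total=1
Click 2 (4,3) count=0: revealed 11 new [(3,2) (3,3) (3,4) (4,2) (4,3) (4,4) (4,5) (5,2) (5,3) (5,4) (5,5)] -> total=12

Answer: ......
......
..#...
..###.
..####
..####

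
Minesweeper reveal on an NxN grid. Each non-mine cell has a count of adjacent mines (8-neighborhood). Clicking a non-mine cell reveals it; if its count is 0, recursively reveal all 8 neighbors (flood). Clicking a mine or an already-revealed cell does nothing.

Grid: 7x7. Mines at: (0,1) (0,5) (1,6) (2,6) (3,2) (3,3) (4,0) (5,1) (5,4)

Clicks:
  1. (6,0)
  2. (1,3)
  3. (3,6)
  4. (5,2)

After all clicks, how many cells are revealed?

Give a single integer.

Click 1 (6,0) count=1: revealed 1 new [(6,0)] -> total=1
Click 2 (1,3) count=0: revealed 9 new [(0,2) (0,3) (0,4) (1,2) (1,3) (1,4) (2,2) (2,3) (2,4)] -> total=10
Click 3 (3,6) count=1: revealed 1 new [(3,6)] -> total=11
Click 4 (5,2) count=1: revealed 1 new [(5,2)] -> total=12

Answer: 12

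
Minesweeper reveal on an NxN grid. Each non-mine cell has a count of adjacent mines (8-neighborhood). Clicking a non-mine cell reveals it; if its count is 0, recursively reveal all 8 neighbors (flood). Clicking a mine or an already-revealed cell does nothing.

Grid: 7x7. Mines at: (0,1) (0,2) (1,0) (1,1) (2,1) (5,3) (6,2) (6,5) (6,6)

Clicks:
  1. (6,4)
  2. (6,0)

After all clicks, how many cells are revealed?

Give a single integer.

Click 1 (6,4) count=2: revealed 1 new [(6,4)] -> total=1
Click 2 (6,0) count=0: revealed 11 new [(3,0) (3,1) (3,2) (4,0) (4,1) (4,2) (5,0) (5,1) (5,2) (6,0) (6,1)] -> total=12

Answer: 12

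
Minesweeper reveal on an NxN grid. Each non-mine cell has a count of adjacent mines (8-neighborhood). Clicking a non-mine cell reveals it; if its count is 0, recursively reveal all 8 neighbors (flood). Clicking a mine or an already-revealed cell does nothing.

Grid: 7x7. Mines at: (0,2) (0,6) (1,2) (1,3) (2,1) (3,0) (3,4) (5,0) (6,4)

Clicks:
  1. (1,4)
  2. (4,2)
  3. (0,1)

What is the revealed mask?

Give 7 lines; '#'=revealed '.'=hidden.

Click 1 (1,4) count=1: revealed 1 new [(1,4)] -> total=1
Click 2 (4,2) count=0: revealed 12 new [(3,1) (3,2) (3,3) (4,1) (4,2) (4,3) (5,1) (5,2) (5,3) (6,1) (6,2) (6,3)] -> total=13
Click 3 (0,1) count=2: revealed 1 new [(0,1)] -> total=14

Answer: .#.....
....#..
.......
.###...
.###...
.###...
.###...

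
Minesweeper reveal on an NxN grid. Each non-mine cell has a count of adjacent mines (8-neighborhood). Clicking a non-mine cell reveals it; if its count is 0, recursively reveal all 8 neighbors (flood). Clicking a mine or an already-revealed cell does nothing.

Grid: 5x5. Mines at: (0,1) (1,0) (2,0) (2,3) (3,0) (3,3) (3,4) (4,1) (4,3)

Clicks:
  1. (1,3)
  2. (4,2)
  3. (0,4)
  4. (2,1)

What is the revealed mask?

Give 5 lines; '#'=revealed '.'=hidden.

Answer: ..###
..###
.#...
.....
..#..

Derivation:
Click 1 (1,3) count=1: revealed 1 new [(1,3)] -> total=1
Click 2 (4,2) count=3: revealed 1 new [(4,2)] -> total=2
Click 3 (0,4) count=0: revealed 5 new [(0,2) (0,3) (0,4) (1,2) (1,4)] -> total=7
Click 4 (2,1) count=3: revealed 1 new [(2,1)] -> total=8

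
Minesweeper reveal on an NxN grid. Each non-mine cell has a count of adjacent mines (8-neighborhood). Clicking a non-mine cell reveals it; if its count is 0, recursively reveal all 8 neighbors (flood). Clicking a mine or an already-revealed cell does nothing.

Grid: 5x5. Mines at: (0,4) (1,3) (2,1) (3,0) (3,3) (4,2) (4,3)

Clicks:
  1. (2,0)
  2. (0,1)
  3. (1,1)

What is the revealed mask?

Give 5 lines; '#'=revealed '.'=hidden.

Click 1 (2,0) count=2: revealed 1 new [(2,0)] -> total=1
Click 2 (0,1) count=0: revealed 6 new [(0,0) (0,1) (0,2) (1,0) (1,1) (1,2)] -> total=7
Click 3 (1,1) count=1: revealed 0 new [(none)] -> total=7

Answer: ###..
###..
#....
.....
.....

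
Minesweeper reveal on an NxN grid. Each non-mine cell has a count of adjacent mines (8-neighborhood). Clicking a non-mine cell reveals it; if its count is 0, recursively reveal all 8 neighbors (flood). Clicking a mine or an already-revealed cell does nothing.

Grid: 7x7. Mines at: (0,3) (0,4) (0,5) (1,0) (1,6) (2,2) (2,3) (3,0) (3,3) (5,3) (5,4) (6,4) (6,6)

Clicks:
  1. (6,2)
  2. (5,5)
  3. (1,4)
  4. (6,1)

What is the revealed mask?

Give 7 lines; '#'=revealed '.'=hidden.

Answer: .......
....#..
.......
.......
###....
###..#.
###....

Derivation:
Click 1 (6,2) count=1: revealed 1 new [(6,2)] -> total=1
Click 2 (5,5) count=3: revealed 1 new [(5,5)] -> total=2
Click 3 (1,4) count=4: revealed 1 new [(1,4)] -> total=3
Click 4 (6,1) count=0: revealed 8 new [(4,0) (4,1) (4,2) (5,0) (5,1) (5,2) (6,0) (6,1)] -> total=11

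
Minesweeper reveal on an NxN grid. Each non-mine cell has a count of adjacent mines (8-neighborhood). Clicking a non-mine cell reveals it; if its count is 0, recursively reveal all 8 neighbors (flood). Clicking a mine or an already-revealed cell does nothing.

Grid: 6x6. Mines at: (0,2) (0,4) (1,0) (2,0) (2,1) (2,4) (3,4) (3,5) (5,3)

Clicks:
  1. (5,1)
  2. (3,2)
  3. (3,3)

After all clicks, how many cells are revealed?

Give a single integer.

Answer: 10

Derivation:
Click 1 (5,1) count=0: revealed 9 new [(3,0) (3,1) (3,2) (4,0) (4,1) (4,2) (5,0) (5,1) (5,2)] -> total=9
Click 2 (3,2) count=1: revealed 0 new [(none)] -> total=9
Click 3 (3,3) count=2: revealed 1 new [(3,3)] -> total=10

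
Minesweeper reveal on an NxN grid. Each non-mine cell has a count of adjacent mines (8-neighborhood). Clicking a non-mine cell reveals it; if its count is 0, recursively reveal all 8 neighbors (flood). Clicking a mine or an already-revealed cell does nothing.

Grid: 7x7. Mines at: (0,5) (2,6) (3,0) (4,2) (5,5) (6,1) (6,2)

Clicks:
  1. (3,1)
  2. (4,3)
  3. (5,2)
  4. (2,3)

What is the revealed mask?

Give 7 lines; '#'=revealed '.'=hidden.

Click 1 (3,1) count=2: revealed 1 new [(3,1)] -> total=1
Click 2 (4,3) count=1: revealed 1 new [(4,3)] -> total=2
Click 3 (5,2) count=3: revealed 1 new [(5,2)] -> total=3
Click 4 (2,3) count=0: revealed 23 new [(0,0) (0,1) (0,2) (0,3) (0,4) (1,0) (1,1) (1,2) (1,3) (1,4) (1,5) (2,0) (2,1) (2,2) (2,3) (2,4) (2,5) (3,2) (3,3) (3,4) (3,5) (4,4) (4,5)] -> total=26

Answer: #####..
######.
######.
.#####.
...###.
..#....
.......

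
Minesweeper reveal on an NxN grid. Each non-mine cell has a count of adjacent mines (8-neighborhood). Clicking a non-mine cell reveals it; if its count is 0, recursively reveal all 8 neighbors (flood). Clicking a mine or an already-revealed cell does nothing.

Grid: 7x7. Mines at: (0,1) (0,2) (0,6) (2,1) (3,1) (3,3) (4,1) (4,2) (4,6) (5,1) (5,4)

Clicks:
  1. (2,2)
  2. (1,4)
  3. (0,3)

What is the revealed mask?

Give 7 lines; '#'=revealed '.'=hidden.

Click 1 (2,2) count=3: revealed 1 new [(2,2)] -> total=1
Click 2 (1,4) count=0: revealed 14 new [(0,3) (0,4) (0,5) (1,3) (1,4) (1,5) (1,6) (2,3) (2,4) (2,5) (2,6) (3,4) (3,5) (3,6)] -> total=15
Click 3 (0,3) count=1: revealed 0 new [(none)] -> total=15

Answer: ...###.
...####
..#####
....###
.......
.......
.......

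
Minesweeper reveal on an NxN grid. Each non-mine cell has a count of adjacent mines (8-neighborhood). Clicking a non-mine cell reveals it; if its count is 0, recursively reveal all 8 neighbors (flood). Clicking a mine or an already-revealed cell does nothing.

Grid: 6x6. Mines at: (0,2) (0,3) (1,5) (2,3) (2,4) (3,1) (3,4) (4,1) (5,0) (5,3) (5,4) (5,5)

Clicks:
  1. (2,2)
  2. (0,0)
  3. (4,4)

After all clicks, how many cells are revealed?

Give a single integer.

Click 1 (2,2) count=2: revealed 1 new [(2,2)] -> total=1
Click 2 (0,0) count=0: revealed 6 new [(0,0) (0,1) (1,0) (1,1) (2,0) (2,1)] -> total=7
Click 3 (4,4) count=4: revealed 1 new [(4,4)] -> total=8

Answer: 8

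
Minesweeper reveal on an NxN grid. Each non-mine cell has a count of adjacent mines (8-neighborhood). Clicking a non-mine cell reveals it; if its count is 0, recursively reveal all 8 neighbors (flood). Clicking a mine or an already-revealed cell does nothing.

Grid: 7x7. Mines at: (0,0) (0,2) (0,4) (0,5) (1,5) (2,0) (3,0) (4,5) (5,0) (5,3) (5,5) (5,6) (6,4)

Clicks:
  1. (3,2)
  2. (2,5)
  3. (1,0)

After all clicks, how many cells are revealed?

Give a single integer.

Answer: 18

Derivation:
Click 1 (3,2) count=0: revealed 16 new [(1,1) (1,2) (1,3) (1,4) (2,1) (2,2) (2,3) (2,4) (3,1) (3,2) (3,3) (3,4) (4,1) (4,2) (4,3) (4,4)] -> total=16
Click 2 (2,5) count=1: revealed 1 new [(2,5)] -> total=17
Click 3 (1,0) count=2: revealed 1 new [(1,0)] -> total=18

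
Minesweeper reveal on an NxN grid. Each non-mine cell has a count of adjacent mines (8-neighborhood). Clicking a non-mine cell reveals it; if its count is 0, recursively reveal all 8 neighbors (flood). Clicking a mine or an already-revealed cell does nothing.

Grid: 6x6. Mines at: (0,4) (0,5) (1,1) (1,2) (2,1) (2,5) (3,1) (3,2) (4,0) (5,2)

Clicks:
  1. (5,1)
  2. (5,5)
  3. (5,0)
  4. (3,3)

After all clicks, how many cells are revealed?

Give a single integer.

Answer: 11

Derivation:
Click 1 (5,1) count=2: revealed 1 new [(5,1)] -> total=1
Click 2 (5,5) count=0: revealed 9 new [(3,3) (3,4) (3,5) (4,3) (4,4) (4,5) (5,3) (5,4) (5,5)] -> total=10
Click 3 (5,0) count=1: revealed 1 new [(5,0)] -> total=11
Click 4 (3,3) count=1: revealed 0 new [(none)] -> total=11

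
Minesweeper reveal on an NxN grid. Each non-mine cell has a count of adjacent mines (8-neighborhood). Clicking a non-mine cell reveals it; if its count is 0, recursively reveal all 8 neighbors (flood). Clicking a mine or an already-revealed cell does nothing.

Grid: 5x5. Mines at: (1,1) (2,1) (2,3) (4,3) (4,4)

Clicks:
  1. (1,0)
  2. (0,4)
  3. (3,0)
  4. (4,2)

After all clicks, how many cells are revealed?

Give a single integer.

Click 1 (1,0) count=2: revealed 1 new [(1,0)] -> total=1
Click 2 (0,4) count=0: revealed 6 new [(0,2) (0,3) (0,4) (1,2) (1,3) (1,4)] -> total=7
Click 3 (3,0) count=1: revealed 1 new [(3,0)] -> total=8
Click 4 (4,2) count=1: revealed 1 new [(4,2)] -> total=9

Answer: 9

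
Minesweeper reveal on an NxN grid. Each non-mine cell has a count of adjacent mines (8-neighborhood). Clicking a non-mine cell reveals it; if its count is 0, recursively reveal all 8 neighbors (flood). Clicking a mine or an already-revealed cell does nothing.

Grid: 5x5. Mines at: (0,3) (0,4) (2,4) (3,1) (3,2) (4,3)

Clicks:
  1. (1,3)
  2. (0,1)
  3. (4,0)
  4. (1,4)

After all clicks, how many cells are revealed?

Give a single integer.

Answer: 12

Derivation:
Click 1 (1,3) count=3: revealed 1 new [(1,3)] -> total=1
Click 2 (0,1) count=0: revealed 9 new [(0,0) (0,1) (0,2) (1,0) (1,1) (1,2) (2,0) (2,1) (2,2)] -> total=10
Click 3 (4,0) count=1: revealed 1 new [(4,0)] -> total=11
Click 4 (1,4) count=3: revealed 1 new [(1,4)] -> total=12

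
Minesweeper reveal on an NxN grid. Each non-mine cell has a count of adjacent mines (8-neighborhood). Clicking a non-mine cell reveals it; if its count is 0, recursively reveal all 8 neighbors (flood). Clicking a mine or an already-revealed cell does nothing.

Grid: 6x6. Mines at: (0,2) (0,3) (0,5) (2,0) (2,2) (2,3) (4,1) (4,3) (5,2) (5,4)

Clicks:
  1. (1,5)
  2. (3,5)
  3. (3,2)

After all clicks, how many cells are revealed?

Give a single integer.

Click 1 (1,5) count=1: revealed 1 new [(1,5)] -> total=1
Click 2 (3,5) count=0: revealed 7 new [(1,4) (2,4) (2,5) (3,4) (3,5) (4,4) (4,5)] -> total=8
Click 3 (3,2) count=4: revealed 1 new [(3,2)] -> total=9

Answer: 9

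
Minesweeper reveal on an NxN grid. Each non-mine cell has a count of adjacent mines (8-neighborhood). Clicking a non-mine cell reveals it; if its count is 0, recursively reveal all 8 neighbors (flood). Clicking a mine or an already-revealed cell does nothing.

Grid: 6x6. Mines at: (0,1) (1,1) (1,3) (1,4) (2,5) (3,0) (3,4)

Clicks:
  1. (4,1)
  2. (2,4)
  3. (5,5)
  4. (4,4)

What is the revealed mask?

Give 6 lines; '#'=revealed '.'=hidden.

Click 1 (4,1) count=1: revealed 1 new [(4,1)] -> total=1
Click 2 (2,4) count=4: revealed 1 new [(2,4)] -> total=2
Click 3 (5,5) count=0: revealed 17 new [(2,1) (2,2) (2,3) (3,1) (3,2) (3,3) (4,0) (4,2) (4,3) (4,4) (4,5) (5,0) (5,1) (5,2) (5,3) (5,4) (5,5)] -> total=19
Click 4 (4,4) count=1: revealed 0 new [(none)] -> total=19

Answer: ......
......
.####.
.###..
######
######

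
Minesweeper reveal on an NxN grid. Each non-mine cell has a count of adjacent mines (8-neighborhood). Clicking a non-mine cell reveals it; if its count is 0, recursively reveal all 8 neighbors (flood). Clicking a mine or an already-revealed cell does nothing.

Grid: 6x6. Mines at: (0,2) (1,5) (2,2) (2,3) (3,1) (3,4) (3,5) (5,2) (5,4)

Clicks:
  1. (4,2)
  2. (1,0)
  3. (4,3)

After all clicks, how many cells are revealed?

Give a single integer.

Answer: 8

Derivation:
Click 1 (4,2) count=2: revealed 1 new [(4,2)] -> total=1
Click 2 (1,0) count=0: revealed 6 new [(0,0) (0,1) (1,0) (1,1) (2,0) (2,1)] -> total=7
Click 3 (4,3) count=3: revealed 1 new [(4,3)] -> total=8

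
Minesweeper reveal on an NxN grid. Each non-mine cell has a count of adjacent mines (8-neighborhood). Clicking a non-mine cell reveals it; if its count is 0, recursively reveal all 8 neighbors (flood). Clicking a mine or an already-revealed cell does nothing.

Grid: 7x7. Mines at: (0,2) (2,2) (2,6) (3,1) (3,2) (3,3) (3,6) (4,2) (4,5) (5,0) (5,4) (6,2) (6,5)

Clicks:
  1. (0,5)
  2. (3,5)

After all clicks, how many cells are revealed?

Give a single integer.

Answer: 12

Derivation:
Click 1 (0,5) count=0: revealed 11 new [(0,3) (0,4) (0,5) (0,6) (1,3) (1,4) (1,5) (1,6) (2,3) (2,4) (2,5)] -> total=11
Click 2 (3,5) count=3: revealed 1 new [(3,5)] -> total=12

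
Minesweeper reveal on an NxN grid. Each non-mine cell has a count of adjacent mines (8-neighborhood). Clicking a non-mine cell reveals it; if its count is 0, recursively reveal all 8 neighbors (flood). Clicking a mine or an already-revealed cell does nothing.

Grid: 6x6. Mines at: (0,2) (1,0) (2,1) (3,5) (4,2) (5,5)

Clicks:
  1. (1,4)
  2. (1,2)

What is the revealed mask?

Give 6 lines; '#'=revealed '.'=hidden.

Answer: ...###
..####
..####
..###.
......
......

Derivation:
Click 1 (1,4) count=0: revealed 14 new [(0,3) (0,4) (0,5) (1,2) (1,3) (1,4) (1,5) (2,2) (2,3) (2,4) (2,5) (3,2) (3,3) (3,4)] -> total=14
Click 2 (1,2) count=2: revealed 0 new [(none)] -> total=14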